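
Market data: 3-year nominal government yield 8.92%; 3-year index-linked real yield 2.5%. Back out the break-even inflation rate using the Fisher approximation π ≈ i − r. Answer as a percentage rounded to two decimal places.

π ≈ i − r = 8.92% − 2.5% → 6.42%.

6.42%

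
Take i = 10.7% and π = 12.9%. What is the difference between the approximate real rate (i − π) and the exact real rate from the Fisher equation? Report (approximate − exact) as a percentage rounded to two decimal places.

Approximate: r ≈ 10.700% − 12.900% = -2.2000%
Exact: (1 + 0.1070)/(1 + 0.1290) − 1 = -1.9486%
Error = -2.2000% − (-1.9486%) = -0.2514% → -0.25%.

-0.25%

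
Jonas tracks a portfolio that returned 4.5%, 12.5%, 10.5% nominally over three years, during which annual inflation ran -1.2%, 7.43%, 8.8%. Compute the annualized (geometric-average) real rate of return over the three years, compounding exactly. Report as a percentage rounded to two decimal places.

4.00%

Compound the nominal returns: 1.0450 × 1.1250 × 1.1050 = 1.29906563.
Compound inflation: 0.9880 × 1.0743 × 1.0880 = 1.15481234.
Deflate: 1.29906563 / 1.15481234 = 1.12491492.
Annualized real rate = 1.12491492^(1/3) − 1 = 4.0016% → 4.00%.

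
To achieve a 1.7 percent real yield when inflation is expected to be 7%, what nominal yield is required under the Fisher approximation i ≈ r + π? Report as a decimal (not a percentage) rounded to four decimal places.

0.0870

i ≈ r + π = 1.7% + 7% = 0.0870.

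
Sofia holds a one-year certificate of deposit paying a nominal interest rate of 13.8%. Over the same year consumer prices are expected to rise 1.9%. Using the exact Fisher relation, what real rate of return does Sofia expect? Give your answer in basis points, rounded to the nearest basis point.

By the Fisher relation, 1 + r = (1 + i)/(1 + π).
1 + r = 1.13800 / 1.01900 = 1.116781
r = 1.116781 − 1 = 11.6781%, i.e. 1168 basis points.

1168 basis points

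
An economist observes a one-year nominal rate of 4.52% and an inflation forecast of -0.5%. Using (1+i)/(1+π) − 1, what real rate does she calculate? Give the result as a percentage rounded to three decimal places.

1 + r = 1.04520 / 0.99500 = 1.050452
r = 1.050452 − 1 = 5.0452%, i.e. 5.045%.

5.045%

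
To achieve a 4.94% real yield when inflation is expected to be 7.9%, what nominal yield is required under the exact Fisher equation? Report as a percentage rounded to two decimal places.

(1 + i) = (1 + r)(1 + π) = 1.04940 × 1.07900 = 1.1323026
i = 1.1323026 − 1, so the required nominal rate is 13.23%.

13.23%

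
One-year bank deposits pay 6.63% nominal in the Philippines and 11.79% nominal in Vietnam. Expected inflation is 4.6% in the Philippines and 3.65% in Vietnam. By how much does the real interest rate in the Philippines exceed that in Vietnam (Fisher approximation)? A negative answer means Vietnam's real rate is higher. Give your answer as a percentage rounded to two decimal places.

The Philippines: 6.63% − 4.6% = 2.030%
Vietnam: 11.79% − 3.65% = 8.140%
Differential = -6.110% → -6.11%.

-6.11%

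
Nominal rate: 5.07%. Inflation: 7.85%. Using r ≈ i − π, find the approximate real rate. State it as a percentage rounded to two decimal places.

-2.78%

r ≈ i − π = 5.07% − 7.85% = -2.78%.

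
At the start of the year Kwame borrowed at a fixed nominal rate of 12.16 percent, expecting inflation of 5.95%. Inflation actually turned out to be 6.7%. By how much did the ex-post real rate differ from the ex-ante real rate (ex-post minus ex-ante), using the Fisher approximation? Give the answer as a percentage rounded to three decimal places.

-0.750%

Ex-ante: 12.16% − 5.95% = 6.210%
Ex-post: 12.16% − 6.7% = 5.460%
Difference (ex-post − ex-ante) = -0.7500% → -0.750%.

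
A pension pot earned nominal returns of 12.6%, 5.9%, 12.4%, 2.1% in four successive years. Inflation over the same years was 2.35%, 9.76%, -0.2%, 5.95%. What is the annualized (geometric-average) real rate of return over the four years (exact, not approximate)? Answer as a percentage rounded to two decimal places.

3.60%

Nominal growth factor = 1.1260 × 1.0590 × 1.1240 × 1.0210 = 1.36844203
Price-level growth factor = 1.0235 × 1.0976 × 0.9980 × 1.0595 = 1.18785505
Real growth factor = 1.36844203 / 1.18785505 = 1.15202779
Annualized real rate = 1.15202779^(1/4) − 1 = 3.6014% → 3.60%.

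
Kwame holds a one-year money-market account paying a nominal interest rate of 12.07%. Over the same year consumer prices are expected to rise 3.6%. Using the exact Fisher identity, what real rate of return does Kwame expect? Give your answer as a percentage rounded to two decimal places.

By the Fisher identity, 1 + r = (1 + i)/(1 + π).
1 + r = 1.12070 / 1.03600 = 1.081757
r = 1.081757 − 1 = 8.1757%, i.e. 8.18%.

8.18%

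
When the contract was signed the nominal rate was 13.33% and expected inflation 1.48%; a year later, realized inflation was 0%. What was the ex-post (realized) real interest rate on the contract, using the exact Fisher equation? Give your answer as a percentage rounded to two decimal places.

Ex-post: (1 + 0.1333)/(1 + 0.0000) − 1 = 13.3300%
So the realized real rate is 13.33%.

13.33%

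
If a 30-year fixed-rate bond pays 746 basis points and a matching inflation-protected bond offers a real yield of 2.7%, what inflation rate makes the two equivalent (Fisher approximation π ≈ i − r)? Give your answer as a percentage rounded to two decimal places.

4.76%

π ≈ i − r = 7.46% − 2.7% → 4.76%.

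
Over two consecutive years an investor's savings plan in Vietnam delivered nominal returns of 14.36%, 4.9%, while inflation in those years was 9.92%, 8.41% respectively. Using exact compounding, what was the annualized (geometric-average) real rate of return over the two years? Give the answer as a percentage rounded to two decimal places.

Nominal growth factor = 1.1436 × 1.0490 = 1.19963640
Price-level growth factor = 1.0992 × 1.0841 = 1.19164272
Real growth factor = 1.19963640 / 1.19164272 = 1.00670812
Annualized real rate = 1.00670812^(1/2) − 1 = 0.3348% → 0.33%.

0.33%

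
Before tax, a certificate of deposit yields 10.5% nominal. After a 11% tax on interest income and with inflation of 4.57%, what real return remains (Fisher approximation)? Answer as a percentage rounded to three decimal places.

4.775%

After-tax nominal return = 10.5% × (1 − 0.11) = 9.3450%.
r ≈ 9.3450% − 4.57% → 4.775%.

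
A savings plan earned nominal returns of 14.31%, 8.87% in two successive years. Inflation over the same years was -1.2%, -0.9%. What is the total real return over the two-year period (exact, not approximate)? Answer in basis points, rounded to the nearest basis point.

Nominal growth factor = 1.1431 × 1.0887 = 1.244493
Price-level growth factor = 0.9880 × 0.9910 = 0.979108
Real growth factor = 1.244493 / 0.979108 = 1.271048
Total real return = 1.271048 − 1 → 2710 basis points.

2710 basis points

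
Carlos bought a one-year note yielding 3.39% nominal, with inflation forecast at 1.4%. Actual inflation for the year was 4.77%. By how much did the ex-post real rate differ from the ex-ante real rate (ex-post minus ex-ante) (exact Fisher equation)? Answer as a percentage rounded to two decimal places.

-3.28%

Ex-ante: (1 + 0.0339)/(1 + 0.0140) − 1 = 1.9625%
Ex-post: (1 + 0.0339)/(1 + 0.0477) − 1 = -1.3172%
Difference (ex-post − ex-ante) = -3.2797% → -3.28%.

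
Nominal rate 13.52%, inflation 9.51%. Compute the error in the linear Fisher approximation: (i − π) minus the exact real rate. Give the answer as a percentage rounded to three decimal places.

Approximate: r ≈ 13.520% − 9.510% = 4.0100%
Exact: (1 + 0.1352)/(1 + 0.0951) − 1 = 3.6618%
Error = 4.0100% − 3.6618% = 0.3482% → 0.348%.

0.348%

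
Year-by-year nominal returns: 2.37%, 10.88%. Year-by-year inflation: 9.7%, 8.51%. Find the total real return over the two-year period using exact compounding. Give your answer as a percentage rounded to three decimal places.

Nominal growth factor = 1.0237 × 1.1088 = 1.135079
Price-level growth factor = 1.0970 × 1.0851 = 1.190355
Real growth factor = 1.135079 / 1.190355 = 0.953563
Total real return = 0.953563 − 1 → -4.644%.

-4.644%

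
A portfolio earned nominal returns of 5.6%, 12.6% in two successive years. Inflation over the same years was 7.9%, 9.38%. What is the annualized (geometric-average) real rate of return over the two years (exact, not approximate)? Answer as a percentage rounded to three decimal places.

Nominal growth factor = 1.0560 × 1.1260 = 1.18905600
Price-level growth factor = 1.0790 × 1.0938 = 1.18021020
Real growth factor = 1.18905600 / 1.18021020 = 1.00749511
Annualized real rate = 1.00749511^(1/2) − 1 = 0.3741% → 0.374%.

0.374%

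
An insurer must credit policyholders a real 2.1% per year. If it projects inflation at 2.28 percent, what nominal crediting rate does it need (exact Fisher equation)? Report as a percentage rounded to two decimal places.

(1 + i) = (1 + r)(1 + π) = 1.02100 × 1.02280 = 1.0442788
i = 1.0442788 − 1, so the required nominal rate is 4.43%.

4.43%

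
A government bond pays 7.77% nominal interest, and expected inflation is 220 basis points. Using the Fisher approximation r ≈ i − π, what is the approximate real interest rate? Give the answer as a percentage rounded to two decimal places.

r ≈ i − π = 7.77% − 2.2% = 5.57%.

5.57%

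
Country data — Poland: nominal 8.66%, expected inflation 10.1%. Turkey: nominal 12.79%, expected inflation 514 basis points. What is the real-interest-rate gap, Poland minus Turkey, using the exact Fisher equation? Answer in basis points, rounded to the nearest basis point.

-858 basis points

Poland: (1 + 0.0866)/(1 + 0.1010) − 1 = -1.3079%
Turkey: (1 + 0.1279)/(1 + 0.0514) − 1 = 7.2760%
Differential = -1.3079% − 7.2760% = -8.5839% → -858 basis points.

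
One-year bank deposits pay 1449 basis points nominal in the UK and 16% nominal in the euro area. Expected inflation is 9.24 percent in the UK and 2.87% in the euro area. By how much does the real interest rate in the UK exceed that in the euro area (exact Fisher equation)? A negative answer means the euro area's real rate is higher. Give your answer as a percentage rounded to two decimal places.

The UK: (1 + 0.1449)/(1 + 0.0924) − 1 = 4.8059%
The euro area: (1 + 0.1600)/(1 + 0.0287) − 1 = 12.7637%
Differential = 4.8059% − 12.7637% = -7.9578% → -7.96%.

-7.96%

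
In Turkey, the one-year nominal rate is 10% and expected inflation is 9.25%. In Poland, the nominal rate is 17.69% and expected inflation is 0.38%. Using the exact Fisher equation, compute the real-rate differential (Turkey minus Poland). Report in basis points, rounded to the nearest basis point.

Turkey: (1 + 0.1000)/(1 + 0.0925) − 1 = 0.6865%
Poland: (1 + 0.1769)/(1 + 0.0038) − 1 = 17.2445%
Differential = 0.6865% − 17.2445% = -16.5580% → -1656 basis points.

-1656 basis points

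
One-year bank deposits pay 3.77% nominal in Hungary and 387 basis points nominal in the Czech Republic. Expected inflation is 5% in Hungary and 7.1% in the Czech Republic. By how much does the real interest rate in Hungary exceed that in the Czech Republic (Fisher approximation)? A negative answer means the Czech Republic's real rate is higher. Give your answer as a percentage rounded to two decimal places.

Hungary: 3.77% − 5% = -1.230%
The Czech Republic: 3.87% − 7.1% = -3.230%
Differential = 2.000% → 2.00%.

2.00%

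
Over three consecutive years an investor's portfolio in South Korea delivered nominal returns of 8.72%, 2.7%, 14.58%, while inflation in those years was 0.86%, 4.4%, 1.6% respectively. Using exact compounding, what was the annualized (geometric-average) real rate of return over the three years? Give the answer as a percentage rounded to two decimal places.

Compound the nominal returns: 1.0872 × 1.0270 × 1.1458 = 1.27934803.
Compound inflation: 1.0086 × 1.0440 × 1.0160 = 1.06982605.
Deflate: 1.27934803 / 1.06982605 = 1.19584677.
Annualized real rate = 1.19584677^(1/3) − 1 = 6.1431% → 6.14%.

6.14%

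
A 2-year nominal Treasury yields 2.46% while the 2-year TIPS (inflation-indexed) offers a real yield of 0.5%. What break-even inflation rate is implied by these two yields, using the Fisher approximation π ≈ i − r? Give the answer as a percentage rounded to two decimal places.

1.96%

π ≈ i − r = 2.46% − 0.5% → 1.96%.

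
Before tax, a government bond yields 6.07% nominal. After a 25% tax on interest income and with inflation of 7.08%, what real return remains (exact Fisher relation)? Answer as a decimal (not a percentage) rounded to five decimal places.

After-tax nominal return = 6.07% × (1 − 0.25) = 4.5525%.
1 + r = 1.045525 / 1.07080 = 0.976396
After-tax real rate = 0.976396 − 1 → -0.02360.

-0.02360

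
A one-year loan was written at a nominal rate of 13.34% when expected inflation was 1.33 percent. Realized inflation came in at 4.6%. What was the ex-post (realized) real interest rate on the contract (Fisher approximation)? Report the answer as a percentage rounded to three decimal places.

8.740%

Ex-post: 13.34% − 4.6% = 8.740%
So the realized real rate is 8.740%.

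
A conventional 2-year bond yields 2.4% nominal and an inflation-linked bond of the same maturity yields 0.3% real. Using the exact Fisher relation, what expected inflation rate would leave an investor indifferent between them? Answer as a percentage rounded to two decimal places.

(1 + π) = (1 + i)/(1 + r) = 1.02400 / 1.00300 = 1.020937
Break-even inflation = 1.020937 − 1 → 2.09%.

2.09%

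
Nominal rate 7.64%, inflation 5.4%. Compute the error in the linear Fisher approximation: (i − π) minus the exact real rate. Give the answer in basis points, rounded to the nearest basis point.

Approximate: r ≈ 7.640% − 5.400% = 2.2400%
Exact: (1 + 0.0764)/(1 + 0.0540) − 1 = 2.1252%
Error = 2.2400% − 2.1252% = 0.1148% → 11 basis points.

11 basis points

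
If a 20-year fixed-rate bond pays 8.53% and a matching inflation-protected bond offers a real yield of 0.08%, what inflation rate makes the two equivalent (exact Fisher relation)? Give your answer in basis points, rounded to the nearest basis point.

844 basis points

(1 + π) = (1 + i)/(1 + r) = 1.08530 / 1.00080 = 1.084432
Break-even inflation = 1.084432 − 1 → 844 basis points.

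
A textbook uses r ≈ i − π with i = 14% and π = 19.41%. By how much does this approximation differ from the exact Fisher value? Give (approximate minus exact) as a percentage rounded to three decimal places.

Approximate: r ≈ 14.000% − 19.410% = -5.4100%
Exact: (1 + 0.1400)/(1 + 0.1941) − 1 = -4.5306%
Error = -5.4100% − (-4.5306%) = -0.8794% → -0.879%.

-0.879%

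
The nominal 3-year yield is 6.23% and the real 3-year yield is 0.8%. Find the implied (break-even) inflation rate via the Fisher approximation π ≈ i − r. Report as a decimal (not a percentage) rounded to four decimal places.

0.0543

π ≈ i − r = 6.23% − 0.8% → 0.0543.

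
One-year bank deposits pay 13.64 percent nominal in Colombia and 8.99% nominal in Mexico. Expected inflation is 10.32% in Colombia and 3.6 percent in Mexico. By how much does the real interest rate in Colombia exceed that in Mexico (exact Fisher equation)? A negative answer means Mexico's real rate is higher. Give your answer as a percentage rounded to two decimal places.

-2.19%

Colombia: (1 + 0.1364)/(1 + 0.1032) − 1 = 3.0094%
Mexico: (1 + 0.0899)/(1 + 0.0360) − 1 = 5.2027%
Differential = 3.0094% − 5.2027% = -2.1933% → -2.19%.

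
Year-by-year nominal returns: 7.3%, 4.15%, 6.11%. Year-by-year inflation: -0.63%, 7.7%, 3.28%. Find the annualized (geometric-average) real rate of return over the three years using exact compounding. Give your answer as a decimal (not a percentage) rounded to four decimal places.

Nominal growth factor = 1.0730 × 1.0415 × 1.0611 = 1.18581055
Price-level growth factor = 0.9937 × 1.0770 × 1.0328 = 1.10531795
Real growth factor = 1.18581055 / 1.10531795 = 1.07282303
Annualized real rate = 1.07282303^(1/3) − 1 = 2.3708% → 0.0237.

0.0237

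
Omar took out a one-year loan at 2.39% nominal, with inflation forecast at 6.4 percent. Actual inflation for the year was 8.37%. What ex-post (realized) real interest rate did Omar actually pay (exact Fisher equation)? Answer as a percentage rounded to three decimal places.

-5.518%

Ex-post: (1 + 0.0239)/(1 + 0.0837) − 1 = -5.5181%
So the realized real rate is -5.518%.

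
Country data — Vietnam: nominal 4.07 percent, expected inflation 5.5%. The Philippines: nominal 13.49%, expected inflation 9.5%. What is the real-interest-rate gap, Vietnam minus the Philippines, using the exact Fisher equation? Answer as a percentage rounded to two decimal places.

-5.00%

Vietnam: (1 + 0.0407)/(1 + 0.0550) − 1 = -1.3555%
The Philippines: (1 + 0.1349)/(1 + 0.0950) − 1 = 3.6438%
Differential = -1.3555% − 3.6438% = -4.9993% → -5.00%.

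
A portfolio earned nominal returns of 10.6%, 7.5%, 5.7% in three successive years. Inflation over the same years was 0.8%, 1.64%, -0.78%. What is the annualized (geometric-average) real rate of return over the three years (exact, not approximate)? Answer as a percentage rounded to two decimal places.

Compound the nominal returns: 1.1060 × 1.0750 × 1.0570 = 1.25672015.
Compound inflation: 1.0080 × 1.0164 × 0.9922 = 1.01653986.
Deflate: 1.25672015 / 1.01653986 = 1.23627238.
Annualized real rate = 1.23627238^(1/3) − 1 = 7.3259% → 7.33%.

7.33%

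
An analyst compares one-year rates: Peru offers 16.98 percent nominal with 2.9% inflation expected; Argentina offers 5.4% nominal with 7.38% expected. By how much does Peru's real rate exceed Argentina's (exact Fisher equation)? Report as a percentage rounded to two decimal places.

Peru: (1 + 0.1698)/(1 + 0.0290) − 1 = 13.6832%
Argentina: (1 + 0.0540)/(1 + 0.0738) − 1 = -1.8439%
Differential = 13.6832% − (-1.8439%) = 15.5271% → 15.53%.

15.53%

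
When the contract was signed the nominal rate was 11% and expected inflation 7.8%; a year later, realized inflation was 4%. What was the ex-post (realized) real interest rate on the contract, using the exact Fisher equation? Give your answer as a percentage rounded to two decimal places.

6.73%

Ex-post: (1 + 0.1100)/(1 + 0.0400) − 1 = 6.7308%
So the realized real rate is 6.73%.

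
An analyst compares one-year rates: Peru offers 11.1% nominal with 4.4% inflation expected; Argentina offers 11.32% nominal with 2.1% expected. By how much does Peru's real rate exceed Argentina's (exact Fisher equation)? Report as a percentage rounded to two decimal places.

Peru: (1 + 0.1110)/(1 + 0.0440) − 1 = 6.4176%
Argentina: (1 + 0.1132)/(1 + 0.0210) − 1 = 9.0304%
Differential = 6.4176% − 9.0304% = -2.6127% → -2.61%.

-2.61%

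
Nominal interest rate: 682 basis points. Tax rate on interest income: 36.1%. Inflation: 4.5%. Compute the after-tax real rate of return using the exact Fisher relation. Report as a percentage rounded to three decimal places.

-0.136%

After-tax nominal return = 6.82% × (1 − 0.361) = 4.35798%.
1 + r = 1.0435798 / 1.04500 = 0.998641
After-tax real rate = 0.998641 − 1 → -0.136%.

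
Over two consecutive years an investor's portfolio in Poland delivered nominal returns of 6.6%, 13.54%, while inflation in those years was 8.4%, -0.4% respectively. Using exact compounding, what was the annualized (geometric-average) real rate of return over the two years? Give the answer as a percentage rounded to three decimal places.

5.879%

Compound the nominal returns: 1.0660 × 1.1354 = 1.21033640.
Compound inflation: 1.0840 × 0.9960 = 1.07966400.
Deflate: 1.21033640 / 1.07966400 = 1.12103062.
Annualized real rate = 1.12103062^(1/2) − 1 = 5.8787% → 5.879%.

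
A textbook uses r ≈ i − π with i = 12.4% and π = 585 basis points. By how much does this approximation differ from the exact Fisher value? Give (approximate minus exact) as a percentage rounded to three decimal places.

Approximate: r ≈ 12.400% − 5.850% = 6.5500%
Exact: (1 + 0.1240)/(1 + 0.0585) − 1 = 6.1880%
Error = 6.5500% − 6.1880% = 0.3620% → 0.362%.

0.362%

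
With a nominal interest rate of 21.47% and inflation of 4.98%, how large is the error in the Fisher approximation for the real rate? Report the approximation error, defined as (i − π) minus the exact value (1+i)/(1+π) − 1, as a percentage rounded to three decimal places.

0.782%

Approximate: r ≈ 21.470% − 4.980% = 16.4900%
Exact: (1 + 0.2147)/(1 + 0.0498) − 1 = 15.7078%
Error = 16.4900% − 15.7078% = 0.7822% → 0.782%.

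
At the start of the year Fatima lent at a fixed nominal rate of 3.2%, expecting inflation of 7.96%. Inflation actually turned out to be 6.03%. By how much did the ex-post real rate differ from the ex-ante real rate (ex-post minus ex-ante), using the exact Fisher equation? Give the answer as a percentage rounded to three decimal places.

Ex-ante: (1 + 0.0320)/(1 + 0.0796) − 1 = -4.4090%
Ex-post: (1 + 0.0320)/(1 + 0.0603) − 1 = -2.6691%
Difference (ex-post − ex-ante) = 1.7400% → 1.740%.

1.740%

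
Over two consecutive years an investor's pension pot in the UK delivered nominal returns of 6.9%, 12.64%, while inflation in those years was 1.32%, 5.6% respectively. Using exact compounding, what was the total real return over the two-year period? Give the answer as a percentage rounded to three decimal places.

Compound the nominal returns: 1.0690 × 1.1264 = 1.204122.
Compound inflation: 1.0132 × 1.0560 = 1.069939.
Deflate: 1.204122 / 1.069939 = 1.125411.
Total real return = 1.125411 − 1 → 12.541%.

12.541%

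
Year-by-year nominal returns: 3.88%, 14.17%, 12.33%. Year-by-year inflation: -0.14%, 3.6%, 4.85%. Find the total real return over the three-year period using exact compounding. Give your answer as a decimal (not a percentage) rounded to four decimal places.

Compound the nominal returns: 1.0388 × 1.1417 × 1.1233 = 1.332232.
Compound inflation: 0.9986 × 1.0360 × 1.0485 = 1.084725.
Deflate: 1.332232 / 1.084725 = 1.228174.
Total real return = 1.228174 − 1 → 0.2282.

0.2282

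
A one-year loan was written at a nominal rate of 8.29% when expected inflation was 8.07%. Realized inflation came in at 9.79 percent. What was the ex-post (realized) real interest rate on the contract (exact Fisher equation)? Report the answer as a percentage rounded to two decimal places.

Ex-post: (1 + 0.0829)/(1 + 0.0979) − 1 = -1.3662%
So the realized real rate is -1.37%.

-1.37%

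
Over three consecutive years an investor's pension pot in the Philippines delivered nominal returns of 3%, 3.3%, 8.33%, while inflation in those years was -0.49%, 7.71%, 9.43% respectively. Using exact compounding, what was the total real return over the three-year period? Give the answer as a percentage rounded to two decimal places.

-1.73%

Nominal growth factor = 1.0300 × 1.0330 × 1.0833 = 1.152620
Price-level growth factor = 0.9951 × 1.0771 × 1.0943 = 1.172895
Real growth factor = 1.152620 / 1.172895 = 0.982714
Total real return = 0.982714 − 1 → -1.73%.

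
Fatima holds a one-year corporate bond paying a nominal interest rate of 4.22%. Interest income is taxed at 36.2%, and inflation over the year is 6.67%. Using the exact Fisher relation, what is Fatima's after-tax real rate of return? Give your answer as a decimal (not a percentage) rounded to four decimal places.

-0.0373

After-tax nominal return = 4.22% × (1 − 0.362) = 2.69236%.
1 + r = 1.0269236 / 1.06670 = 0.962711
After-tax real rate = 0.962711 − 1 → -0.0373.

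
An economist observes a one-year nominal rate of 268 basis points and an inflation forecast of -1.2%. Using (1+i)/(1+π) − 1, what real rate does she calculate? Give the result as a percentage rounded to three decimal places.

3.927%

By the Fisher equation, 1 + r = (1 + i)/(1 + π).
1 + r = 1.02680 / 0.98800 = 1.039271
r = 1.039271 − 1 = 3.9271%, i.e. 3.927%.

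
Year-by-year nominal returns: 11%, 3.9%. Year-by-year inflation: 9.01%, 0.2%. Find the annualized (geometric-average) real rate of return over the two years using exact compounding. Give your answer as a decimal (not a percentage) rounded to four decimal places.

0.0275

Nominal growth factor = 1.1100 × 1.0390 = 1.15329000
Price-level growth factor = 1.0901 × 1.0020 = 1.09228020
Real growth factor = 1.15329000 / 1.09228020 = 1.05585545
Annualized real rate = 1.05585545^(1/2) − 1 = 2.7548% → 0.0275.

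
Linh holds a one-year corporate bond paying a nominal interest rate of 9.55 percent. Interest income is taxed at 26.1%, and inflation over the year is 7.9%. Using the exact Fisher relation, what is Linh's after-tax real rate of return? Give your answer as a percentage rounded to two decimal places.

-0.78%

After-tax nominal return = 9.55% × (1 − 0.261) = 7.05745%.
1 + r = 1.0705745 / 1.07900 = 0.992191
After-tax real rate = 0.992191 − 1 → -0.78%.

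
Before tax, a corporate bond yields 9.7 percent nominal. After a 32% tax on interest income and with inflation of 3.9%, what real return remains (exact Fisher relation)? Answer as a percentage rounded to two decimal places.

After-tax nominal return = 9.7% × (1 − 0.32) = 6.5960%.
1 + r = 1.06596 / 1.03900 = 1.025948
After-tax real rate = 1.025948 − 1 → 2.59%.

2.59%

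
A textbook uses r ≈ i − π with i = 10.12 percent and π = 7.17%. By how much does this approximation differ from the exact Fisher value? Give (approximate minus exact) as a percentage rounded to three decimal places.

Approximate: r ≈ 10.120% − 7.170% = 2.9500%
Exact: (1 + 0.1012)/(1 + 0.0717) − 1 = 2.7526%
Error = 2.9500% − 2.7526% = 0.1974% → 0.197%.

0.197%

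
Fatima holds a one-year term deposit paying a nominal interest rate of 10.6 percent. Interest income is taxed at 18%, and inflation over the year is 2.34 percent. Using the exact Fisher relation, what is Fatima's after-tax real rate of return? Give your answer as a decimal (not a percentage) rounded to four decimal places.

0.0621

After-tax nominal return = 10.6% × (1 − 0.18) = 8.6920%.
1 + r = 1.08692 / 1.02340 = 1.062068
After-tax real rate = 1.062068 − 1 → 0.0621.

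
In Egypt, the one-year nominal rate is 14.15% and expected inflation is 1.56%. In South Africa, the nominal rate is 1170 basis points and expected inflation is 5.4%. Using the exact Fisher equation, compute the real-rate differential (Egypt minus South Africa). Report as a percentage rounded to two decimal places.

6.42%

Egypt: (1 + 0.1415)/(1 + 0.0156) − 1 = 12.3966%
South Africa: (1 + 0.1170)/(1 + 0.0540) − 1 = 5.9772%
Differential = 12.3966% − 5.9772% = 6.4194% → 6.42%.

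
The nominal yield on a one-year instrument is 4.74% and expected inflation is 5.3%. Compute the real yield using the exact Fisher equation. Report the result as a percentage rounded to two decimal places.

By the Fisher equation, 1 + r = (1 + i)/(1 + π).
1 + r = 1.04740 / 1.05300 = 0.994682
r = 0.994682 − 1 = -0.5318%, i.e. -0.53%.

-0.53%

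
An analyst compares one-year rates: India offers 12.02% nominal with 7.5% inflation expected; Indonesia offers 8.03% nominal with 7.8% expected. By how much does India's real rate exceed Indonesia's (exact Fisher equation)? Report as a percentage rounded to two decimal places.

India: (1 + 0.1202)/(1 + 0.0750) − 1 = 4.2047%
Indonesia: (1 + 0.0803)/(1 + 0.0780) − 1 = 0.2134%
Differential = 4.2047% − 0.2134% = 3.9913% → 3.99%.

3.99%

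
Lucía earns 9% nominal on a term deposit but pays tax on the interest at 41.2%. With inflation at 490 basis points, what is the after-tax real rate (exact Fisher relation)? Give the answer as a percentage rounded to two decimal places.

After-tax nominal return = 9% × (1 − 0.412) = 5.2920%.
1 + r = 1.05292 / 1.04900 = 1.003737
After-tax real rate = 1.003737 − 1 → 0.37%.

0.37%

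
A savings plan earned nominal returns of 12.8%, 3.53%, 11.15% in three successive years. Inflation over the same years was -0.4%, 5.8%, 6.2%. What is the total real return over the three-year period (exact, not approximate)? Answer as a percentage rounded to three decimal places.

Nominal growth factor = 1.1280 × 1.0353 × 1.1115 = 1.298030
Price-level growth factor = 0.9960 × 1.0580 × 1.0620 = 1.119102
Real growth factor = 1.298030 / 1.119102 = 1.159886
Total real return = 1.159886 − 1 → 15.989%.

15.989%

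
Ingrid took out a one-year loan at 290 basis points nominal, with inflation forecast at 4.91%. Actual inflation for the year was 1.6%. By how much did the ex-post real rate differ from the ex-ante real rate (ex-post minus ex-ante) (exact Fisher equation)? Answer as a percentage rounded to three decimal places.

3.195%

Ex-ante: (1 + 0.0290)/(1 + 0.0491) − 1 = -1.91593%
Ex-post: (1 + 0.0290)/(1 + 0.0160) − 1 = 1.27953%
Difference (ex-post − ex-ante) = 3.19546% → 3.195%.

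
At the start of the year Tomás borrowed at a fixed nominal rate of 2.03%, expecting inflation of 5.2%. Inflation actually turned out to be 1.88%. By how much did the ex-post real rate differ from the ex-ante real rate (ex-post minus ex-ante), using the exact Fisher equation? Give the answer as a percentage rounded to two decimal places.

Ex-ante: (1 + 0.0203)/(1 + 0.0520) − 1 = -3.0133%
Ex-post: (1 + 0.0203)/(1 + 0.0188) − 1 = 0.1472%
Difference (ex-post − ex-ante) = 3.1605% → 3.16%.

3.16%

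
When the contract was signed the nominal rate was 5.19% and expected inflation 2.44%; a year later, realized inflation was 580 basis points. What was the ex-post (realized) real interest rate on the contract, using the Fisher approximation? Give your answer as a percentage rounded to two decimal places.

Ex-post: 5.19% − 5.8% = -0.610%
So the realized real rate is -0.61%.

-0.61%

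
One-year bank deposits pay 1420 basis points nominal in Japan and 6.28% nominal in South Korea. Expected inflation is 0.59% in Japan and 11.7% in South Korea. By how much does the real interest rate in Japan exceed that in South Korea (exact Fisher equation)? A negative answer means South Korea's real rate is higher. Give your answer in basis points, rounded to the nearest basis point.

1838 basis points

Japan: (1 + 0.1420)/(1 + 0.0059) − 1 = 13.5302%
South Korea: (1 + 0.0628)/(1 + 0.1170) − 1 = -4.8523%
Differential = 13.5302% − (-4.8523%) = 18.3825% → 1838 basis points.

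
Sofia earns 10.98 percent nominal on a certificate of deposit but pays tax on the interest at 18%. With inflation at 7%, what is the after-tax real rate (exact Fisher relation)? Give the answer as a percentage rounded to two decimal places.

After-tax nominal return = 10.98% × (1 − 0.18) = 9.0036%.
1 + r = 1.090036 / 1.07000 = 1.018725
After-tax real rate = 1.018725 − 1 → 1.87%.

1.87%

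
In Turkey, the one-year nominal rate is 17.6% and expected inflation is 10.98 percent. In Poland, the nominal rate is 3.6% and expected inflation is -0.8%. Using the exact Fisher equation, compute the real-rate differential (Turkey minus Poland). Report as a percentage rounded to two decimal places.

1.53%

Turkey: (1 + 0.1760)/(1 + 0.1098) − 1 = 5.9650%
Poland: (1 + 0.0360)/(1 − 0.0080) − 1 = 4.4355%
Differential = 5.9650% − 4.4355% = 1.5296% → 1.53%.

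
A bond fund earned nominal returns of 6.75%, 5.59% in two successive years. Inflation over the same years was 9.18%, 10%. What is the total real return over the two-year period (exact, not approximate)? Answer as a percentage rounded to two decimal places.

-6.15%

Compound the nominal returns: 1.0675 × 1.0559 = 1.127173.
Compound inflation: 1.0918 × 1.1000 = 1.200980.
Deflate: 1.127173 / 1.200980 = 0.938545.
Total real return = 0.938545 − 1 → -6.15%.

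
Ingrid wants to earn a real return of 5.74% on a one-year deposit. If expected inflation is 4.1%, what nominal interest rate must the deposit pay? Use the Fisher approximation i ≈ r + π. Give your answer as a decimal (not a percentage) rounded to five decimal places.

0.09840

i ≈ r + π = 5.74% + 4.1% = 0.09840.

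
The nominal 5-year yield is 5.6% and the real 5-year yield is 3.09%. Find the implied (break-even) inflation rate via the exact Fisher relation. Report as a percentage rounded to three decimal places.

(1 + π) = (1 + i)/(1 + r) = 1.05600 / 1.03090 = 1.024348
Break-even inflation = 1.024348 − 1 → 2.435%.

2.435%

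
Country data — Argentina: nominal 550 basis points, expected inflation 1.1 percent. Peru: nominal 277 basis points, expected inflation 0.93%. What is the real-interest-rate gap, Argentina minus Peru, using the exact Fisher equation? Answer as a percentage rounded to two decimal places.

2.53%

Argentina: (1 + 0.0550)/(1 + 0.0110) − 1 = 4.3521%
Peru: (1 + 0.0277)/(1 + 0.0093) − 1 = 1.8230%
Differential = 4.3521% − 1.8230% = 2.5291% → 2.53%.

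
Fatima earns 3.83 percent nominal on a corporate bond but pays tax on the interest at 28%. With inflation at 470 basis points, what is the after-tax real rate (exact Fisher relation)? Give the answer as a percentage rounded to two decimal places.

-1.86%

After-tax nominal return = 3.83% × (1 − 0.28) = 2.7576%.
1 + r = 1.027576 / 1.04700 = 0.981448
After-tax real rate = 0.981448 − 1 → -1.86%.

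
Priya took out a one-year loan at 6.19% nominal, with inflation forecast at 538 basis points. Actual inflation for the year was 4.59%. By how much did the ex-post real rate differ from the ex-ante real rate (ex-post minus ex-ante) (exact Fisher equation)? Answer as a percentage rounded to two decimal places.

Ex-ante: (1 + 0.0619)/(1 + 0.0538) − 1 = 0.7686%
Ex-post: (1 + 0.0619)/(1 + 0.0459) − 1 = 1.5298%
Difference (ex-post − ex-ante) = 0.7611% → 0.76%.

0.76%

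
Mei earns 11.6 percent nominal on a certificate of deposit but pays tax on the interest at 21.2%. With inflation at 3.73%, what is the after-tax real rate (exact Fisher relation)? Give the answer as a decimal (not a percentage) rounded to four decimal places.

0.0522

After-tax nominal return = 11.6% × (1 − 0.212) = 9.1408%.
1 + r = 1.091408 / 1.03730 = 1.052162
After-tax real rate = 1.052162 − 1 → 0.0522.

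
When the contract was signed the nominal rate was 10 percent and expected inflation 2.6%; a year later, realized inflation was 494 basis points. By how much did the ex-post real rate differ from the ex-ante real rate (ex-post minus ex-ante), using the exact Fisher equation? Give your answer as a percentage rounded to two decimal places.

-2.39%

Ex-ante: (1 + 0.1000)/(1 + 0.0260) − 1 = 7.2125%
Ex-post: (1 + 0.1000)/(1 + 0.0494) − 1 = 4.8218%
Difference (ex-post − ex-ante) = -2.3907% → -2.39%.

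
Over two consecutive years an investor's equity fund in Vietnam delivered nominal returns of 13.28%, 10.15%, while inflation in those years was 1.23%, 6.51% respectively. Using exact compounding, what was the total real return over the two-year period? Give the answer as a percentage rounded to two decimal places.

15.73%

Compound the nominal returns: 1.1328 × 1.1015 = 1.247779.
Compound inflation: 1.0123 × 1.0651 = 1.078201.
Deflate: 1.247779 / 1.078201 = 1.157279.
Total real return = 1.157279 − 1 → 15.73%.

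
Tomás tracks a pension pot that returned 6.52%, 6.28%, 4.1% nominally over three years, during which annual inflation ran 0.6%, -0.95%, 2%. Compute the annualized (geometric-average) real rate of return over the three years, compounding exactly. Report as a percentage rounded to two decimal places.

5.06%

Nominal growth factor = 1.0652 × 1.0628 × 1.0410 = 1.17851044
Price-level growth factor = 1.0060 × 0.9905 × 1.0200 = 1.01637186
Real growth factor = 1.17851044 / 1.01637186 = 1.15952683
Annualized real rate = 1.15952683^(1/3) − 1 = 5.0575% → 5.06%.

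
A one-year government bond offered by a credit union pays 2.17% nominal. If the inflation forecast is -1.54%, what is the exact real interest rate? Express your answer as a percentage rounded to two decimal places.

3.77%

By the Fisher identity, 1 + r = (1 + i)/(1 + π).
1 + r = 1.02170 / 0.98460 = 1.037680
r = 1.037680 − 1 = 3.7680%, i.e. 3.77%.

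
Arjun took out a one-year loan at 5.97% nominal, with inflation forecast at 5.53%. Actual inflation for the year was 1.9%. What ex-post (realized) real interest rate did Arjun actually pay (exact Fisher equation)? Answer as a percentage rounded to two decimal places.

Ex-post: (1 + 0.0597)/(1 + 0.0190) − 1 = 3.9941%
So the realized real rate is 3.99%.

3.99%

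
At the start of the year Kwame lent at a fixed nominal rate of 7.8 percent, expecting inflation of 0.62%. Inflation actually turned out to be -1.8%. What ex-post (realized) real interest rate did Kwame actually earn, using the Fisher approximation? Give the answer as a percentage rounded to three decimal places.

9.600%

Ex-post: 7.8% − (-1.8%) = 9.600%
So the realized real rate is 9.600%.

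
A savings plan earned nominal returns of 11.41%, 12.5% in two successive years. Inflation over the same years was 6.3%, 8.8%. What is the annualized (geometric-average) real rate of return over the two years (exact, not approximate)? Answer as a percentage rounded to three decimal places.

4.102%

Nominal growth factor = 1.1141 × 1.1250 = 1.25336250
Price-level growth factor = 1.0630 × 1.0880 = 1.15654400
Real growth factor = 1.25336250 / 1.15654400 = 1.08371363
Annualized real rate = 1.08371363^(1/2) − 1 = 4.1016% → 4.102%.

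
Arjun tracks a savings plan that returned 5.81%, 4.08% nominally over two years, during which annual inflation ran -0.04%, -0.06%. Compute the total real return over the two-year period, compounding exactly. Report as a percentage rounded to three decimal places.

Compound the nominal returns: 1.0581 × 1.0408 = 1.101270.
Compound inflation: 0.9996 × 0.9994 = 0.999000.
Deflate: 1.101270 / 0.999000 = 1.102373.
Total real return = 1.102373 − 1 → 10.237%.

10.237%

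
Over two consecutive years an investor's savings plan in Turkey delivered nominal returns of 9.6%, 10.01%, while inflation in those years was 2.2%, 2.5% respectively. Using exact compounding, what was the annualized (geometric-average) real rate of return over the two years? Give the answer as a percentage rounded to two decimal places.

7.28%

Nominal growth factor = 1.0960 × 1.1001 = 1.20570960
Price-level growth factor = 1.0220 × 1.0250 = 1.04755000
Real growth factor = 1.20570960 / 1.04755000 = 1.15098048
Annualized real rate = 1.15098048^(1/2) − 1 = 7.2838% → 7.28%.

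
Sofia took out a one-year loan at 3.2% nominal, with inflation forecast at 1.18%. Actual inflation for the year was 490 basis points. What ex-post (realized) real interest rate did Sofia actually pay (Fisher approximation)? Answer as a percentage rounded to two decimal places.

Ex-post: 3.2% − 4.9% = -1.700%
So the realized real rate is -1.70%.

-1.70%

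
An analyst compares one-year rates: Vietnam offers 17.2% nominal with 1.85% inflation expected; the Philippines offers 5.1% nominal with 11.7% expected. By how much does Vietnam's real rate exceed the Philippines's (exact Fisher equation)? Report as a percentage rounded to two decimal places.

Vietnam: (1 + 0.1720)/(1 + 0.0185) − 1 = 15.0712%
The Philippines: (1 + 0.0510)/(1 + 0.1170) − 1 = -5.9087%
Differential = 15.0712% − (-5.9087%) = 20.9799% → 20.98%.

20.98%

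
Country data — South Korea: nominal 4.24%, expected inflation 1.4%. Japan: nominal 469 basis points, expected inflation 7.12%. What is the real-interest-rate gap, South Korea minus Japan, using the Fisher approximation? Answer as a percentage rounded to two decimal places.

South Korea: 4.24% − 1.4% = 2.840%
Japan: 4.69% − 7.12% = -2.430%
Differential = 5.270% → 5.27%.

5.27%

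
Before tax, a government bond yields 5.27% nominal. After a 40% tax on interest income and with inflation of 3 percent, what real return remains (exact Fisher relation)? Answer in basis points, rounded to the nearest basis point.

16 basis points

After-tax nominal return = 5.27% × (1 − 0.4) = 3.1620%.
1 + r = 1.03162 / 1.03000 = 1.001573
After-tax real rate = 1.001573 − 1 → 16 basis points.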